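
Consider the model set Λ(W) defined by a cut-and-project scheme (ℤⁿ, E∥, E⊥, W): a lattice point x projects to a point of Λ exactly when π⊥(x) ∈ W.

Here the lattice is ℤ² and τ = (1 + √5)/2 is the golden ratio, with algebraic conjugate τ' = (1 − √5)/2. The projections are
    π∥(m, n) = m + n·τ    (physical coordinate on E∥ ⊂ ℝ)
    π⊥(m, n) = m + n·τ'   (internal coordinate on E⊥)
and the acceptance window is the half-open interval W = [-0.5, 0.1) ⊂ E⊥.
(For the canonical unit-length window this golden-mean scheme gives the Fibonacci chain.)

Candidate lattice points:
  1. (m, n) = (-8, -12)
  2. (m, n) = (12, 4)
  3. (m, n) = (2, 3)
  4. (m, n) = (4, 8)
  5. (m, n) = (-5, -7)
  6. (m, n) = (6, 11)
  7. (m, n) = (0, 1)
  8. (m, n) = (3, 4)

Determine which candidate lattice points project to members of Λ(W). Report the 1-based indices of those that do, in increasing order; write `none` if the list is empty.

none

Compute τ' = (1−√5)/2 = -0.61803, so π⊥(m,n) = m -0.61803·n.
[1] lift (-8,-12): star map gives -0.58359; window check -0.5 ≤ -0.58359 < 0.1 is false → out
[2] lift (12,4): star map gives 9.52786; window check -0.5 ≤ 9.52786 < 0.1 is false → out
[3] lift (2,3): star map gives 0.14590; window check -0.5 ≤ 0.14590 < 0.1 is false → out
[4] lift (4,8): star map gives -0.94427; window check -0.5 ≤ -0.94427 < 0.1 is false → out
[5] lift (-5,-7): star map gives -0.67376; window check -0.5 ≤ -0.67376 < 0.1 is false → out
[6] lift (6,11): star map gives -0.79837; window check -0.5 ≤ -0.79837 < 0.1 is false → out
[7] lift (0,1): star map gives -0.61803; window check -0.5 ≤ -0.61803 < 0.1 is false → out
[8] lift (3,4): star map gives 0.52786; window check -0.5 ≤ 0.52786 < 0.1 is false → out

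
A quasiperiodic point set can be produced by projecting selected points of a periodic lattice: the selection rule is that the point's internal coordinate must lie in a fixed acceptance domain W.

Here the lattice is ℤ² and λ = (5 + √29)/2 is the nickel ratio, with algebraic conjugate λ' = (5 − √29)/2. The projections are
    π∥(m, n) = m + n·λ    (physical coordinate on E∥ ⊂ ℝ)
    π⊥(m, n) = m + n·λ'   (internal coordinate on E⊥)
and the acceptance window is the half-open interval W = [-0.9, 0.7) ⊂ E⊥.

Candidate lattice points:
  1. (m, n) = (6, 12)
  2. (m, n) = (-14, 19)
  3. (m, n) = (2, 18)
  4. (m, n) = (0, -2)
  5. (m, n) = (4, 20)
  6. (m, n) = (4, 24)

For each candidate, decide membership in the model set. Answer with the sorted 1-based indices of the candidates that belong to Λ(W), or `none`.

Compute λ' = (5−√29)/2 = -0.19258, so π⊥(m,n) = m -0.19258·n.
#1 (6,12): internal coord 6 + (12)·λ' = +3.68901; +3.68901 ∉ [-0.9, 0.7) → out
#2 (-14,19): internal coord -14 + (19)·λ' = -17.65907; -17.65907 ∉ [-0.9, 0.7) → out
#3 (2,18): internal coord 2 + (18)·λ' = -1.46648; -1.46648 ∉ [-0.9, 0.7) → out
#4 (0,-2): internal coord 0 + (-2)·λ' = +0.38516; +0.38516 ∈ [-0.9, 0.7) → IN Λ
#5 (4,20): internal coord 4 + (20)·λ' = +0.14835; +0.14835 ∈ [-0.9, 0.7) → IN Λ
#6 (4,24): internal coord 4 + (24)·λ' = -0.62198; -0.62198 ∈ [-0.9, 0.7) → IN Λ

4, 5, 6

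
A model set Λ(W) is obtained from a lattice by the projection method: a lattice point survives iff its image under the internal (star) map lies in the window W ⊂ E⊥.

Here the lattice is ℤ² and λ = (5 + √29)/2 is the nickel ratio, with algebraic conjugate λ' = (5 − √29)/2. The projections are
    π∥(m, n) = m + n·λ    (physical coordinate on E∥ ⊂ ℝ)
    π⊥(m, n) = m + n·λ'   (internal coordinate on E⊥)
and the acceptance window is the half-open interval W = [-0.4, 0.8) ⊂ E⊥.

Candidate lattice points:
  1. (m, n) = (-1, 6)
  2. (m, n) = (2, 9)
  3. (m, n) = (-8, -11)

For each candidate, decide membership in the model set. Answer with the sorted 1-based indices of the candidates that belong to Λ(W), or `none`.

Compute λ' = (5−√29)/2 = -0.1926, so π⊥(m,n) = m -0.1926·n.
candidate 1: (m,n)=(-1,6) → π∥ = -1+6·λ ≈ 30.1555, π⊥ = -1+6·λ' ≈ -2.1555 ∉ [-0.4, 0.8) ⇒ out
candidate 2: (m,n)=(2,9) → π∥ = 2+9·λ ≈ 48.7332, π⊥ = 2+9·λ' ≈ 0.2668 ∈ [-0.4, 0.8) ⇒ IN Λ
candidate 3: (m,n)=(-8,-11) → π∥ = -8-11·λ ≈ -65.1184, π⊥ = -8-11·λ' ≈ -5.8816 ∉ [-0.4, 0.8) ⇒ out

2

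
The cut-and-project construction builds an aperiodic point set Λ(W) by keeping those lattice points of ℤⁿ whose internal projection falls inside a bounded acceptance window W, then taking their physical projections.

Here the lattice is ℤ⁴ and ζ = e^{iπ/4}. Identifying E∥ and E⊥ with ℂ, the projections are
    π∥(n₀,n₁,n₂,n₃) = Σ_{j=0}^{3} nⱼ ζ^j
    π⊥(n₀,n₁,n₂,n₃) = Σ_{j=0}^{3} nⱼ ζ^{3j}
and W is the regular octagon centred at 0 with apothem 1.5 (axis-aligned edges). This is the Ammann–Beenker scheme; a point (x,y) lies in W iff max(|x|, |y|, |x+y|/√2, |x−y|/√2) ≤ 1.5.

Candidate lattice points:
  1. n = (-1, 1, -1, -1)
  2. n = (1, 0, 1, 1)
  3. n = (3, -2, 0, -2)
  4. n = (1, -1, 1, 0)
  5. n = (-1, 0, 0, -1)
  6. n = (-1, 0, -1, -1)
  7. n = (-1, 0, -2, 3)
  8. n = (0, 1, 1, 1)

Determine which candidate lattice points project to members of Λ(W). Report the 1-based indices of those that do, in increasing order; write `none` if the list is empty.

8

π⊥(n) = n₀ + n₁ζ³ + n₂ζ⁶ + n₃ζ⁹ where ζ = e^{iπ/4}.
candidate 1: n = (-1, 1, -1, -1) → π⊥ ≈ (-2.41421, +1.00000); max(|x|,|y|,|x±y|/√2) = 2.41421 > 1.5 ⇒ ∉ W
candidate 2: n = (1, 0, 1, 1) → π⊥ ≈ (+1.70711, -0.29289); max(|x|,|y|,|x±y|/√2) = 1.70711 > 1.5 ⇒ ∉ W
candidate 3: n = (3, -2, 0, -2) → π⊥ ≈ (+3.00000, -2.82843); max(|x|,|y|,|x±y|/√2) = 4.12132 > 1.5 ⇒ ∉ W
candidate 4: n = (1, -1, 1, 0) → π⊥ ≈ (+1.70711, -1.70711); max(|x|,|y|,|x±y|/√2) = 2.41421 > 1.5 ⇒ ∉ W
candidate 5: n = (-1, 0, 0, -1) → π⊥ ≈ (-1.70711, -0.70711); max(|x|,|y|,|x±y|/√2) = 1.70711 > 1.5 ⇒ ∉ W
candidate 6: n = (-1, 0, -1, -1) → π⊥ ≈ (-1.70711, +0.29289); max(|x|,|y|,|x±y|/√2) = 1.70711 > 1.5 ⇒ ∉ W
candidate 7: n = (-1, 0, -2, 3) → π⊥ ≈ (+1.12132, +4.12132); max(|x|,|y|,|x±y|/√2) = 4.12132 > 1.5 ⇒ ∉ W
candidate 8: n = (0, 1, 1, 1) → π⊥ ≈ (+0.00000, +0.41421); max(|x|,|y|,|x±y|/√2) = 0.41421 ≤ 1.5 ⇒ ∈ W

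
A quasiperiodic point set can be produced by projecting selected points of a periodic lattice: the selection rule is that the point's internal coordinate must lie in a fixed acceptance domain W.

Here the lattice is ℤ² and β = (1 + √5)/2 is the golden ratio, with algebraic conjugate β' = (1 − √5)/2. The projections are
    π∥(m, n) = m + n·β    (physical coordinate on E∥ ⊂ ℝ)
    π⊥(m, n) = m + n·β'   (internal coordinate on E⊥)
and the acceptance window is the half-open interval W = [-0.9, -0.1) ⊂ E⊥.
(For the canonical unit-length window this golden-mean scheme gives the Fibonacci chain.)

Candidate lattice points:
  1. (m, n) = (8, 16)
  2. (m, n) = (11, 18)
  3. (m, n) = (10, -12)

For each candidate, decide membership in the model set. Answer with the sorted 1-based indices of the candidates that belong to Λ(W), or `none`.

2

Compute β' = (1−√5)/2 = -0.6180, so π⊥(m,n) = m -0.6180·n.
[1] lift (8,16): star map gives -1.8885; window check -0.9 ≤ -1.8885 < -0.1 is false → out
[2] lift (11,18): star map gives -0.1246; window check -0.9 ≤ -0.1246 < -0.1 is true → IN Λ
[3] lift (10,-12): star map gives 17.4164; window check -0.9 ≤ 17.4164 < -0.1 is false → out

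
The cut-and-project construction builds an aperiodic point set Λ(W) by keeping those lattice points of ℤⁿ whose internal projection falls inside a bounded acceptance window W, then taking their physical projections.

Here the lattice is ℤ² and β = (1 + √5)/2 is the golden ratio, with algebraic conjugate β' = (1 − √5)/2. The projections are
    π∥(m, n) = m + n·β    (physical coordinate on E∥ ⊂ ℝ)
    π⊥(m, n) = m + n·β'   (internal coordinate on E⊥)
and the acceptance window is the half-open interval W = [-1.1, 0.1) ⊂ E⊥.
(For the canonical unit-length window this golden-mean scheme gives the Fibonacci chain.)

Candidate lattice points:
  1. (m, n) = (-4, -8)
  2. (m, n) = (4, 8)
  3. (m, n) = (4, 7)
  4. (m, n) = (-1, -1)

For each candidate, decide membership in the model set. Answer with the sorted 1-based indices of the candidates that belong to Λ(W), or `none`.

2, 3, 4

Compute β' = (1−√5)/2 = -0.618034, so π⊥(m,n) = m -0.618034·n.
candidate 1: (m,n)=(-4,-8) → π∥ = -4-8·β ≈ -16.944272, π⊥ = -4-8·β' ≈ 0.944272 ∉ [-1.1, 0.1) ⇒ out
candidate 2: (m,n)=(4,8) → π∥ = 4+8·β ≈ 16.944272, π⊥ = 4+8·β' ≈ -0.944272 ∈ [-1.1, 0.1) ⇒ IN Λ
candidate 3: (m,n)=(4,7) → π∥ = 4+7·β ≈ 15.326238, π⊥ = 4+7·β' ≈ -0.326238 ∈ [-1.1, 0.1) ⇒ IN Λ
candidate 4: (m,n)=(-1,-1) → π∥ = -1-1·β ≈ -2.618034, π⊥ = -1-1·β' ≈ -0.381966 ∈ [-1.1, 0.1) ⇒ IN Λ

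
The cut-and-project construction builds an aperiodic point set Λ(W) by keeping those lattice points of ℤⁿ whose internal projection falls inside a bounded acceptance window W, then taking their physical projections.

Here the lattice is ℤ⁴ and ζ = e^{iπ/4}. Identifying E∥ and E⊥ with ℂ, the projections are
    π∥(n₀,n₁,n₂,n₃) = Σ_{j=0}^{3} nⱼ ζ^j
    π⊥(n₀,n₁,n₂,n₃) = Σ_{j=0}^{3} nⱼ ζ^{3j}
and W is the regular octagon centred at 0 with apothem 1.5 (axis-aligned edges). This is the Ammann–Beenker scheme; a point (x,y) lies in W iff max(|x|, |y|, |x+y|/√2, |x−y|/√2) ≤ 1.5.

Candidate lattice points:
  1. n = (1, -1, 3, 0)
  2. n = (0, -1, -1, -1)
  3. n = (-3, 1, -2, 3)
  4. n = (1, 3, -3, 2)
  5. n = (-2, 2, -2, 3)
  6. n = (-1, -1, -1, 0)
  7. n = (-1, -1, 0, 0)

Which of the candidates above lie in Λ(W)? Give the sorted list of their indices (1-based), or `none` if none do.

2, 6, 7

π⊥(n) = n₀ + n₁ζ³ + n₂ζ⁶ + n₃ζ⁹ where ζ = e^{iπ/4}.
#1 (1, -1, 3, 0): internal (1.70711, -3.70711); octagon support 3.82843 vs apothem 1.5 → ∉ W
#2 (0, -1, -1, -1): internal (0.00000, -0.41421); octagon support 0.41421 vs apothem 1.5 → ∈ W
#3 (-3, 1, -2, 3): internal (-1.58579, 4.82843); octagon support 4.82843 vs apothem 1.5 → ∉ W
#4 (1, 3, -3, 2): internal (0.29289, 6.53553); octagon support 6.53553 vs apothem 1.5 → ∉ W
#5 (-2, 2, -2, 3): internal (-1.29289, 5.53553); octagon support 5.53553 vs apothem 1.5 → ∉ W
#6 (-1, -1, -1, 0): internal (-0.29289, 0.29289); octagon support 0.41421 vs apothem 1.5 → ∈ W
#7 (-1, -1, 0, 0): internal (-0.29289, -0.70711); octagon support 0.70711 vs apothem 1.5 → ∈ W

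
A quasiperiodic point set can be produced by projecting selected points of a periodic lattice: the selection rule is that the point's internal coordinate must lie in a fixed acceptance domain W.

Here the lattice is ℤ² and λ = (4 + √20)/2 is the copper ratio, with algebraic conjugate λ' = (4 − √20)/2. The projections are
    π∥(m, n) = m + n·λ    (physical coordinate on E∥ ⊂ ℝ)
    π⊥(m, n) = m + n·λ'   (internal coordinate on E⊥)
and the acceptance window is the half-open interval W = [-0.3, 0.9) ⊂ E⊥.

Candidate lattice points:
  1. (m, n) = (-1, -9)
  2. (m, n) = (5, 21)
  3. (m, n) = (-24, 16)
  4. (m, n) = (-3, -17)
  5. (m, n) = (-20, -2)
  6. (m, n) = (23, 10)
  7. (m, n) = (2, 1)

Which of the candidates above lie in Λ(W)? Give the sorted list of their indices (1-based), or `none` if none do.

Numerically λ ≈ 4.2361 and λ' = −1/λ ≈ -0.2361.
candidate 1: (m,n)=(-1,-9) → π∥ = -1-9·λ ≈ -39.1246, π⊥ = -1-9·λ' ≈ 1.1246 ∉ [-0.3, 0.9) ⇒ out
candidate 2: (m,n)=(5,21) → π∥ = 5+21·λ ≈ 93.9574, π⊥ = 5+21·λ' ≈ 0.0426 ∈ [-0.3, 0.9) ⇒ IN Λ
candidate 3: (m,n)=(-24,16) → π∥ = -24+16·λ ≈ 43.7771, π⊥ = -24+16·λ' ≈ -27.7771 ∉ [-0.3, 0.9) ⇒ out
candidate 4: (m,n)=(-3,-17) → π∥ = -3-17·λ ≈ -75.0132, π⊥ = -3-17·λ' ≈ 1.0132 ∉ [-0.3, 0.9) ⇒ out
candidate 5: (m,n)=(-20,-2) → π∥ = -20-2·λ ≈ -28.4721, π⊥ = -20-2·λ' ≈ -19.5279 ∉ [-0.3, 0.9) ⇒ out
candidate 6: (m,n)=(23,10) → π∥ = 23+10·λ ≈ 65.3607, π⊥ = 23+10·λ' ≈ 20.6393 ∉ [-0.3, 0.9) ⇒ out
candidate 7: (m,n)=(2,1) → π∥ = 2+1·λ ≈ 6.2361, π⊥ = 2+1·λ' ≈ 1.7639 ∉ [-0.3, 0.9) ⇒ out

2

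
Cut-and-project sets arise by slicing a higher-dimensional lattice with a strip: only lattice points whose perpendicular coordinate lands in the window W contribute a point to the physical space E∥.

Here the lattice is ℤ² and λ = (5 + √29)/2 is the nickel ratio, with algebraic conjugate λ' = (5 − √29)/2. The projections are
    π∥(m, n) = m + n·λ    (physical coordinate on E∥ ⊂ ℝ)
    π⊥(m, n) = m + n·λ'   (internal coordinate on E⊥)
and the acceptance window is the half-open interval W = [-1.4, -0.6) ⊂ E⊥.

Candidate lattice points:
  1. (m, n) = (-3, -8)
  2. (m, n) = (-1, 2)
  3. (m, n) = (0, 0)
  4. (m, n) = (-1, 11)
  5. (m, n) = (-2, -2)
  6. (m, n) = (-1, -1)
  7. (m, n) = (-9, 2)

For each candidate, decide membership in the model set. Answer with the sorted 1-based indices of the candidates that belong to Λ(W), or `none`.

2, 6

Compute λ' = (5−√29)/2 = -0.1926, so π⊥(m,n) = m -0.1926·n.
#1 (-3,-8): internal coord -3 + (-8)·λ' = -1.4593; -1.4593 ∉ [-1.4, -0.6) → out
#2 (-1,2): internal coord -1 + (2)·λ' = -1.3852; -1.3852 ∈ [-1.4, -0.6) → IN Λ
#3 (0,0): internal coord 0 + (0)·λ' = +0.0000; +0.0000 ∉ [-1.4, -0.6) → out
#4 (-1,11): internal coord -1 + (11)·λ' = -3.1184; -3.1184 ∉ [-1.4, -0.6) → out
#5 (-2,-2): internal coord -2 + (-2)·λ' = -1.6148; -1.6148 ∉ [-1.4, -0.6) → out
#6 (-1,-1): internal coord -1 + (-1)·λ' = -0.8074; -0.8074 ∈ [-1.4, -0.6) → IN Λ
#7 (-9,2): internal coord -9 + (2)·λ' = -9.3852; -9.3852 ∉ [-1.4, -0.6) → out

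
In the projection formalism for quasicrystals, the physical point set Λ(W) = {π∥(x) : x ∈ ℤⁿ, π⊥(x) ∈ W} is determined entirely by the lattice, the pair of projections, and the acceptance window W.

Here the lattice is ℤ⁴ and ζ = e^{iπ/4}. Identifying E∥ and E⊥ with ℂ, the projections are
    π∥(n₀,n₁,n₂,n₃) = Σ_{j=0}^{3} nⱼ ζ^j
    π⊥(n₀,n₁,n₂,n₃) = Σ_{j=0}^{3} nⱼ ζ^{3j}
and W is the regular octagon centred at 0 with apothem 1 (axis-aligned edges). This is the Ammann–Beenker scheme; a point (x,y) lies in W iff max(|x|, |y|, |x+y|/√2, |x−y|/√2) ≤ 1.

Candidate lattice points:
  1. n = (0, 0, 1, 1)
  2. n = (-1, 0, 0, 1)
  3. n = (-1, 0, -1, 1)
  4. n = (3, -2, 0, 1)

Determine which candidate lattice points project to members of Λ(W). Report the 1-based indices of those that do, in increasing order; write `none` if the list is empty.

1, 2

Internal map: ζ^{3j} for j=0..3 gives (1,0), (−√2/2,√2/2), (0,−1), (√2/2,√2/2).
#1 (0, 0, 1, 1): internal (0.7071, -0.2929); octagon support 0.7071 vs apothem 1 → ∈ W
#2 (-1, 0, 0, 1): internal (-0.2929, 0.7071); octagon support 0.7071 vs apothem 1 → ∈ W
#3 (-1, 0, -1, 1): internal (-0.2929, 1.7071); octagon support 1.7071 vs apothem 1 → ∉ W
#4 (3, -2, 0, 1): internal (5.1213, -0.7071); octagon support 5.1213 vs apothem 1 → ∉ W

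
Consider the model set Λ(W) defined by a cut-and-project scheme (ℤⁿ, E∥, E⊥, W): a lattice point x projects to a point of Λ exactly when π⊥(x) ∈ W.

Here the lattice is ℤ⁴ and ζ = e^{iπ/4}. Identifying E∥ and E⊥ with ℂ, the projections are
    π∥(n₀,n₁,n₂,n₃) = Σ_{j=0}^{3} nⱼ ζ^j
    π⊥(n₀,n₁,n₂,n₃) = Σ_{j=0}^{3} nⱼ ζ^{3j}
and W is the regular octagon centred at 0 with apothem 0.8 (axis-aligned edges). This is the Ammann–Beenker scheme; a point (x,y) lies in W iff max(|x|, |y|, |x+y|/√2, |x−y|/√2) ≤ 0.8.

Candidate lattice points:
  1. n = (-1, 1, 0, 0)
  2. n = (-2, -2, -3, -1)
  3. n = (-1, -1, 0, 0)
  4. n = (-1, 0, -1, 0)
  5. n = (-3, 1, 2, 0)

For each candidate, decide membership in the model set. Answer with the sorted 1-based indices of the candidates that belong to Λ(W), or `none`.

π⊥(n) = n₀ + n₁ζ³ + n₂ζ⁶ + n₃ζ⁹ where ζ = e^{iπ/4}.
candidate 1: n = (-1, 1, 0, 0) → π⊥ ≈ (-1.70711, +0.70711); max(|x|,|y|,|x±y|/√2) = 1.70711 > 0.8 ⇒ ∉ W
candidate 2: n = (-2, -2, -3, -1) → π⊥ ≈ (-1.29289, +0.87868); max(|x|,|y|,|x±y|/√2) = 1.53553 > 0.8 ⇒ ∉ W
candidate 3: n = (-1, -1, 0, 0) → π⊥ ≈ (-0.29289, -0.70711); max(|x|,|y|,|x±y|/√2) = 0.70711 ≤ 0.8 ⇒ ∈ W
candidate 4: n = (-1, 0, -1, 0) → π⊥ ≈ (-1.00000, +1.00000); max(|x|,|y|,|x±y|/√2) = 1.41421 > 0.8 ⇒ ∉ W
candidate 5: n = (-3, 1, 2, 0) → π⊥ ≈ (-3.70711, -1.29289); max(|x|,|y|,|x±y|/√2) = 3.70711 > 0.8 ⇒ ∉ W

3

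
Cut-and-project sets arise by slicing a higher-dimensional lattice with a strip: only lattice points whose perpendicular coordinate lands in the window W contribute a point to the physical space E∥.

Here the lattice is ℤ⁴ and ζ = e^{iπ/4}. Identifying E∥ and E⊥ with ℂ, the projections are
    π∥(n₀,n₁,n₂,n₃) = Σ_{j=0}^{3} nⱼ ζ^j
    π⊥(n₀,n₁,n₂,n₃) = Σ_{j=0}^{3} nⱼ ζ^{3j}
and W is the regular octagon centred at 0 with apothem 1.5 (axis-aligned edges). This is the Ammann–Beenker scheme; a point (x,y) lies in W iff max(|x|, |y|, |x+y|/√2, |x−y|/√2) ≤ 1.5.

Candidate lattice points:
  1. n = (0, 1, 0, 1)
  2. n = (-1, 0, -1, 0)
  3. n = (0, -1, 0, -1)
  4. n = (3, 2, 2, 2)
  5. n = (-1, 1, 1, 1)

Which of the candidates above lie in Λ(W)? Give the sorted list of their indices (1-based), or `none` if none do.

1, 2, 3, 5

Internal map: ζ^{3j} for j=0..3 gives (1,0), (−√2/2,√2/2), (0,−1), (√2/2,√2/2).
candidate 1: n = (0, 1, 0, 1) → π⊥ ≈ (+0.0000, +1.4142); max(|x|,|y|,|x±y|/√2) = 1.4142 ≤ 1.5 ⇒ ∈ W
candidate 2: n = (-1, 0, -1, 0) → π⊥ ≈ (-1.0000, +1.0000); max(|x|,|y|,|x±y|/√2) = 1.4142 ≤ 1.5 ⇒ ∈ W
candidate 3: n = (0, -1, 0, -1) → π⊥ ≈ (+0.0000, -1.4142); max(|x|,|y|,|x±y|/√2) = 1.4142 ≤ 1.5 ⇒ ∈ W
candidate 4: n = (3, 2, 2, 2) → π⊥ ≈ (+3.0000, +0.8284); max(|x|,|y|,|x±y|/√2) = 3.0000 > 1.5 ⇒ ∉ W
candidate 5: n = (-1, 1, 1, 1) → π⊥ ≈ (-1.0000, +0.4142); max(|x|,|y|,|x±y|/√2) = 1.0000 ≤ 1.5 ⇒ ∈ W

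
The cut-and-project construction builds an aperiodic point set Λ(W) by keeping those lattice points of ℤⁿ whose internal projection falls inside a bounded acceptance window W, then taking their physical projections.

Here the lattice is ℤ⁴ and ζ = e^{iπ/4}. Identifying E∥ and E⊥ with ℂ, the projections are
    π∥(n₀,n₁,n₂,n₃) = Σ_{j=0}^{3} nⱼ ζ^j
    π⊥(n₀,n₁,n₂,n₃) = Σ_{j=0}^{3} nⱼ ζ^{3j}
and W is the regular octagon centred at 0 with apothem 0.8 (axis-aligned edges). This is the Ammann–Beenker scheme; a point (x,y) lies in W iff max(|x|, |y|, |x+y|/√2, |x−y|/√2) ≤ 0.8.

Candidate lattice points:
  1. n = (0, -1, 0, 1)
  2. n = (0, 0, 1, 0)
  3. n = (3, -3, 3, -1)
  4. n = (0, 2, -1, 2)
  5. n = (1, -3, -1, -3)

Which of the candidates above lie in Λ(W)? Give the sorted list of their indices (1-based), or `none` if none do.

π⊥(n) = n₀ + n₁ζ³ + n₂ζ⁶ + n₃ζ⁹ where ζ = e^{iπ/4}.
candidate 1: n = (0, -1, 0, 1) → π⊥ ≈ (+1.4142, +0.0000); max(|x|,|y|,|x±y|/√2) = 1.4142 > 0.8 ⇒ ∉ W
candidate 2: n = (0, 0, 1, 0) → π⊥ ≈ (+0.0000, -1.0000); max(|x|,|y|,|x±y|/√2) = 1.0000 > 0.8 ⇒ ∉ W
candidate 3: n = (3, -3, 3, -1) → π⊥ ≈ (+4.4142, -5.8284); max(|x|,|y|,|x±y|/√2) = 7.2426 > 0.8 ⇒ ∉ W
candidate 4: n = (0, 2, -1, 2) → π⊥ ≈ (+0.0000, +3.8284); max(|x|,|y|,|x±y|/√2) = 3.8284 > 0.8 ⇒ ∉ W
candidate 5: n = (1, -3, -1, -3) → π⊥ ≈ (+1.0000, -3.2426); max(|x|,|y|,|x±y|/√2) = 3.2426 > 0.8 ⇒ ∉ W

none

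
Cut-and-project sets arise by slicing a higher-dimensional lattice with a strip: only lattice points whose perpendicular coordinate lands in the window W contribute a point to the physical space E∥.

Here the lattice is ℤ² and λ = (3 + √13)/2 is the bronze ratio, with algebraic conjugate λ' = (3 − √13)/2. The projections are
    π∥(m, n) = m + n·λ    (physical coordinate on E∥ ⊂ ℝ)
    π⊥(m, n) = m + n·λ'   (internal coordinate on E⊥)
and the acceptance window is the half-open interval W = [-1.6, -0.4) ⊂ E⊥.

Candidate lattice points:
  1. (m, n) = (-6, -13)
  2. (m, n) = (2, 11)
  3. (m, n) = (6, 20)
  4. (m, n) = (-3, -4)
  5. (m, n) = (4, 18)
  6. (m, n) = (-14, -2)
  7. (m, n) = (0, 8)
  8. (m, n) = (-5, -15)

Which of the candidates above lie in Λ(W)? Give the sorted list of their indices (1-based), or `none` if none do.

2, 5, 8

Numerically λ ≈ 3.30278 and λ' = −1/λ ≈ -0.30278.
[1] lift (-6,-13): star map gives -2.06392; window check -1.6 ≤ -2.06392 < -0.4 is false → out
[2] lift (2,11): star map gives -1.33053; window check -1.6 ≤ -1.33053 < -0.4 is true → IN Λ
[3] lift (6,20): star map gives -0.05551; window check -1.6 ≤ -0.05551 < -0.4 is false → out
[4] lift (-3,-4): star map gives -1.78890; window check -1.6 ≤ -1.78890 < -0.4 is false → out
[5] lift (4,18): star map gives -1.44996; window check -1.6 ≤ -1.44996 < -0.4 is true → IN Λ
[6] lift (-14,-2): star map gives -13.39445; window check -1.6 ≤ -13.39445 < -0.4 is false → out
[7] lift (0,8): star map gives -2.42221; window check -1.6 ≤ -2.42221 < -0.4 is false → out
[8] lift (-5,-15): star map gives -0.45837; window check -1.6 ≤ -0.45837 < -0.4 is true → IN Λ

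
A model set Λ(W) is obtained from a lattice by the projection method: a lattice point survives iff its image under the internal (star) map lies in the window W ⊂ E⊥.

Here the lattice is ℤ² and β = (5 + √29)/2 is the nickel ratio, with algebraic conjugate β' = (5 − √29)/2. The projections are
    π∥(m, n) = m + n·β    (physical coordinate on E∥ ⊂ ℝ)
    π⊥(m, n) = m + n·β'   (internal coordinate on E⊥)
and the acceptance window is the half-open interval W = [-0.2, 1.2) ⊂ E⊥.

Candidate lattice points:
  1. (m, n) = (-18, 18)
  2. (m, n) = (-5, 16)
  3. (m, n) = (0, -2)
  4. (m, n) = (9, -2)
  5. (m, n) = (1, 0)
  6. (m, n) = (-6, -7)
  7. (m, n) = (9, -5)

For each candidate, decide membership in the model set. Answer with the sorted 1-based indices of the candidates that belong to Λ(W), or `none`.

3, 5

Numerically β ≈ 5.1926 and β' = −1/β ≈ -0.1926.
candidate 1: (m,n)=(-18,18) → π∥ = -18+18·β ≈ 75.4665, π⊥ = -18+18·β' ≈ -21.4665 ∉ [-0.2, 1.2) ⇒ out
candidate 2: (m,n)=(-5,16) → π∥ = -5+16·β ≈ 78.0813, π⊥ = -5+16·β' ≈ -8.0813 ∉ [-0.2, 1.2) ⇒ out
candidate 3: (m,n)=(0,-2) → π∥ = 0-2·β ≈ -10.3852, π⊥ = 0-2·β' ≈ 0.3852 ∈ [-0.2, 1.2) ⇒ IN Λ
candidate 4: (m,n)=(9,-2) → π∥ = 9-2·β ≈ -1.3852, π⊥ = 9-2·β' ≈ 9.3852 ∉ [-0.2, 1.2) ⇒ out
candidate 5: (m,n)=(1,0) → π∥ = 1+0·β ≈ 1.0000, π⊥ = 1+0·β' ≈ 1.0000 ∈ [-0.2, 1.2) ⇒ IN Λ
candidate 6: (m,n)=(-6,-7) → π∥ = -6-7·β ≈ -42.3481, π⊥ = -6-7·β' ≈ -4.6519 ∉ [-0.2, 1.2) ⇒ out
candidate 7: (m,n)=(9,-5) → π∥ = 9-5·β ≈ -16.9629, π⊥ = 9-5·β' ≈ 9.9629 ∉ [-0.2, 1.2) ⇒ out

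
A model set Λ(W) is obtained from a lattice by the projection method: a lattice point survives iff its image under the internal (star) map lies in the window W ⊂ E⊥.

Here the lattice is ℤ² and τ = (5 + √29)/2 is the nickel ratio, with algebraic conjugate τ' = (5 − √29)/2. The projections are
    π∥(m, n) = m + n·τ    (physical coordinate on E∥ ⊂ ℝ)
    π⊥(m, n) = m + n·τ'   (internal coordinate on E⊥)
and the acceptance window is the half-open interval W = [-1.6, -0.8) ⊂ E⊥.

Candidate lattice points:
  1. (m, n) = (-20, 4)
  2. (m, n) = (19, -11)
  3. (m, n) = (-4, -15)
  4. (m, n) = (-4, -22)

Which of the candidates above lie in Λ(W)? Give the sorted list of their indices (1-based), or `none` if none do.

Numerically τ ≈ 5.1926 and τ' = −1/τ ≈ -0.1926.
candidate 1: (m,n)=(-20,4) → π∥ = -20+4·τ ≈ 0.7703, π⊥ = -20+4·τ' ≈ -20.7703 ∉ [-1.6, -0.8) ⇒ out
candidate 2: (m,n)=(19,-11) → π∥ = 19-11·τ ≈ -38.1184, π⊥ = 19-11·τ' ≈ 21.1184 ∉ [-1.6, -0.8) ⇒ out
candidate 3: (m,n)=(-4,-15) → π∥ = -4-15·τ ≈ -81.8887, π⊥ = -4-15·τ' ≈ -1.1113 ∈ [-1.6, -0.8) ⇒ IN Λ
candidate 4: (m,n)=(-4,-22) → π∥ = -4-22·τ ≈ -118.2368, π⊥ = -4-22·τ' ≈ 0.2368 ∉ [-1.6, -0.8) ⇒ out

3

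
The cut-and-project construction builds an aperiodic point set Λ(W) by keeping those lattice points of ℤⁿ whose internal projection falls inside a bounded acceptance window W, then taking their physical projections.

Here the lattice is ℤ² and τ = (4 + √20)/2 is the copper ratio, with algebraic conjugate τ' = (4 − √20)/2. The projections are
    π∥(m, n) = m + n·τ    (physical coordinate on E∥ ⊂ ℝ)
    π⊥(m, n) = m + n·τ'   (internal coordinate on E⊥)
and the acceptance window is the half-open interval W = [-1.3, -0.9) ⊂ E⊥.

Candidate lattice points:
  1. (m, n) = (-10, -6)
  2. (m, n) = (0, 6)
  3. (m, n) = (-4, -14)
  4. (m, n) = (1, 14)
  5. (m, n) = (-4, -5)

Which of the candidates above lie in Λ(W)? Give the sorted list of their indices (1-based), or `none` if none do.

Numerically τ ≈ 4.236068 and τ' = −1/τ ≈ -0.236068.
[1] lift (-10,-6): star map gives -8.583592; window check -1.3 ≤ -8.583592 < -0.9 is false → out
[2] lift (0,6): star map gives -1.416408; window check -1.3 ≤ -1.416408 < -0.9 is false → out
[3] lift (-4,-14): star map gives -0.695048; window check -1.3 ≤ -0.695048 < -0.9 is false → out
[4] lift (1,14): star map gives -2.304952; window check -1.3 ≤ -2.304952 < -0.9 is false → out
[5] lift (-4,-5): star map gives -2.819660; window check -1.3 ≤ -2.819660 < -0.9 is false → out

none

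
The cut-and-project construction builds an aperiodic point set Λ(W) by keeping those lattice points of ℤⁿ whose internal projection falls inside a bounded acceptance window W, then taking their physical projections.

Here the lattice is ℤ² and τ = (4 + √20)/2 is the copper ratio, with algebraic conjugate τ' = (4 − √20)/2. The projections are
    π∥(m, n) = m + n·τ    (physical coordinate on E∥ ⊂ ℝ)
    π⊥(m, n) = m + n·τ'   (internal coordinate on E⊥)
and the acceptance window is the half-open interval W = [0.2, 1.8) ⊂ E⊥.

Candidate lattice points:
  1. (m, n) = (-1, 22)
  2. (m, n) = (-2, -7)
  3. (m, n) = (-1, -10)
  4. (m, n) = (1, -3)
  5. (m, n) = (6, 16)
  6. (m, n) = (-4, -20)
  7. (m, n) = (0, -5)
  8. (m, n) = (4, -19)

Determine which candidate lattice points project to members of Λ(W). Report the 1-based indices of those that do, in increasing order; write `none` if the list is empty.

3, 4, 6, 7

Compute τ' = (4−√20)/2 = -0.2361, so π⊥(m,n) = m -0.2361·n.
#1 (-1,22): internal coord -1 + (22)·τ' = -6.1935; -6.1935 ∉ [0.2, 1.8) → out
#2 (-2,-7): internal coord -2 + (-7)·τ' = -0.3475; -0.3475 ∉ [0.2, 1.8) → out
#3 (-1,-10): internal coord -1 + (-10)·τ' = +1.3607; +1.3607 ∈ [0.2, 1.8) → IN Λ
#4 (1,-3): internal coord 1 + (-3)·τ' = +1.7082; +1.7082 ∈ [0.2, 1.8) → IN Λ
#5 (6,16): internal coord 6 + (16)·τ' = +2.2229; +2.2229 ∉ [0.2, 1.8) → out
#6 (-4,-20): internal coord -4 + (-20)·τ' = +0.7214; +0.7214 ∈ [0.2, 1.8) → IN Λ
#7 (0,-5): internal coord 0 + (-5)·τ' = +1.1803; +1.1803 ∈ [0.2, 1.8) → IN Λ
#8 (4,-19): internal coord 4 + (-19)·τ' = +8.4853; +8.4853 ∉ [0.2, 1.8) → out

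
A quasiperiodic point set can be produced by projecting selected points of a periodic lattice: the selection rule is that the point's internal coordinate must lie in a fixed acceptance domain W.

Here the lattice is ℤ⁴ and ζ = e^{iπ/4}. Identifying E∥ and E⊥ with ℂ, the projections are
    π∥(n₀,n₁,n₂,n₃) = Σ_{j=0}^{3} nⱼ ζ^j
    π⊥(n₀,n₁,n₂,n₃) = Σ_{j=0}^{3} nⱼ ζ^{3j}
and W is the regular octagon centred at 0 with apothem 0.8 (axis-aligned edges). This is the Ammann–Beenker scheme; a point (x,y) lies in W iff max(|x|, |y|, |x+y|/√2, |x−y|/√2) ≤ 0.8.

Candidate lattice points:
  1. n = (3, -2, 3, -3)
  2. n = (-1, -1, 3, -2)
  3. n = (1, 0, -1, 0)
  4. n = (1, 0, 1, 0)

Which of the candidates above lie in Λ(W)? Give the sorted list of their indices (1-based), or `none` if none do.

π⊥(n) = n₀ + n₁ζ³ + n₂ζ⁶ + n₃ζ⁹ where ζ = e^{iπ/4}.
candidate 1: n = (3, -2, 3, -3) → π⊥ ≈ (+2.29289, -6.53553); max(|x|,|y|,|x±y|/√2) = 6.53553 > 0.8 ⇒ ∉ W
candidate 2: n = (-1, -1, 3, -2) → π⊥ ≈ (-1.70711, -5.12132); max(|x|,|y|,|x±y|/√2) = 5.12132 > 0.8 ⇒ ∉ W
candidate 3: n = (1, 0, -1, 0) → π⊥ ≈ (+1.00000, +1.00000); max(|x|,|y|,|x±y|/√2) = 1.41421 > 0.8 ⇒ ∉ W
candidate 4: n = (1, 0, 1, 0) → π⊥ ≈ (+1.00000, -1.00000); max(|x|,|y|,|x±y|/√2) = 1.41421 > 0.8 ⇒ ∉ W

none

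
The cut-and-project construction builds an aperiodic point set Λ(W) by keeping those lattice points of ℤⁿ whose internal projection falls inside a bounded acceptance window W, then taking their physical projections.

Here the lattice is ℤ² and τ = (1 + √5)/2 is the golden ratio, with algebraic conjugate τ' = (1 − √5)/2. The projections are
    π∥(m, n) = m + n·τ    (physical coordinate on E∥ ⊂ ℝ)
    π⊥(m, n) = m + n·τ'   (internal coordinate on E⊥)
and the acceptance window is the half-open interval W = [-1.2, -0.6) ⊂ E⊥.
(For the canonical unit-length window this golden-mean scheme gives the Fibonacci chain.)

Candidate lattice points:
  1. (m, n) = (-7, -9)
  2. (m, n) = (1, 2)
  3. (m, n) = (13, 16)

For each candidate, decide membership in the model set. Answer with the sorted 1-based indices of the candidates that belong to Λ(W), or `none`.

none

τ' = (1−√5)/2 ≈ -0.6180.
#1 (-7,-9): internal coord -7 + (-9)·τ' = -1.4377; -1.4377 ∉ [-1.2, -0.6) → out
#2 (1,2): internal coord 1 + (2)·τ' = -0.2361; -0.2361 ∉ [-1.2, -0.6) → out
#3 (13,16): internal coord 13 + (16)·τ' = +3.1115; +3.1115 ∉ [-1.2, -0.6) → out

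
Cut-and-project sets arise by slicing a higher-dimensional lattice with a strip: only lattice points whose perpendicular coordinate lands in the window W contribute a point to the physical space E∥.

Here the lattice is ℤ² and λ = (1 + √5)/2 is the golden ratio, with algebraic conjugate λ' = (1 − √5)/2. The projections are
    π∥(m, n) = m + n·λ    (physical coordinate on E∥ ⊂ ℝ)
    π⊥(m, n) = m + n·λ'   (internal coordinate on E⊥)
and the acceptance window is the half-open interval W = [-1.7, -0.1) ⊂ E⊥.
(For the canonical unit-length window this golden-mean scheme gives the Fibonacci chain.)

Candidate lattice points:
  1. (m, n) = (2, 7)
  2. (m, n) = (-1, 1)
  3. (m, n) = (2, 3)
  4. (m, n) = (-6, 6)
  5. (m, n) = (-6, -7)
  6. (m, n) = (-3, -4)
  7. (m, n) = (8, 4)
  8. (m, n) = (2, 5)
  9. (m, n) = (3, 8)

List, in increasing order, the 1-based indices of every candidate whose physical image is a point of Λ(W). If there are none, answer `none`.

2, 5, 6, 8

Compute λ' = (1−√5)/2 = -0.618034, so π⊥(m,n) = m -0.618034·n.
candidate 1: (m,n)=(2,7) → π∥ = 2+7·λ ≈ 13.326238, π⊥ = 2+7·λ' ≈ -2.326238 ∉ [-1.7, -0.1) ⇒ out
candidate 2: (m,n)=(-1,1) → π∥ = -1+1·λ ≈ 0.618034, π⊥ = -1+1·λ' ≈ -1.618034 ∈ [-1.7, -0.1) ⇒ IN Λ
candidate 3: (m,n)=(2,3) → π∥ = 2+3·λ ≈ 6.854102, π⊥ = 2+3·λ' ≈ 0.145898 ∉ [-1.7, -0.1) ⇒ out
candidate 4: (m,n)=(-6,6) → π∥ = -6+6·λ ≈ 3.708204, π⊥ = -6+6·λ' ≈ -9.708204 ∉ [-1.7, -0.1) ⇒ out
candidate 5: (m,n)=(-6,-7) → π∥ = -6-7·λ ≈ -17.326238, π⊥ = -6-7·λ' ≈ -1.673762 ∈ [-1.7, -0.1) ⇒ IN Λ
candidate 6: (m,n)=(-3,-4) → π∥ = -3-4·λ ≈ -9.472136, π⊥ = -3-4·λ' ≈ -0.527864 ∈ [-1.7, -0.1) ⇒ IN Λ
candidate 7: (m,n)=(8,4) → π∥ = 8+4·λ ≈ 14.472136, π⊥ = 8+4·λ' ≈ 5.527864 ∉ [-1.7, -0.1) ⇒ out
candidate 8: (m,n)=(2,5) → π∥ = 2+5·λ ≈ 10.090170, π⊥ = 2+5·λ' ≈ -1.090170 ∈ [-1.7, -0.1) ⇒ IN Λ
candidate 9: (m,n)=(3,8) → π∥ = 3+8·λ ≈ 15.944272, π⊥ = 3+8·λ' ≈ -1.944272 ∉ [-1.7, -0.1) ⇒ out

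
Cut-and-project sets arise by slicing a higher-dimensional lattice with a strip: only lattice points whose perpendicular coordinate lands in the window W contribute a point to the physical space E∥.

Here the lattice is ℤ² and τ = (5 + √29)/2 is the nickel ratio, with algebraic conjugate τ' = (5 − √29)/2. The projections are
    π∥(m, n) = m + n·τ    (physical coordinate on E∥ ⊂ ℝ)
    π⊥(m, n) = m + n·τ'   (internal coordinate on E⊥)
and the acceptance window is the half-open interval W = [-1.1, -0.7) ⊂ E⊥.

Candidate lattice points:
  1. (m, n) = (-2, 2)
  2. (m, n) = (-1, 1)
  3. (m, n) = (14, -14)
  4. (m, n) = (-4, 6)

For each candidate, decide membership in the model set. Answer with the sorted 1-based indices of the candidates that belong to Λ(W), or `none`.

none

Numerically τ ≈ 5.19258 and τ' = −1/τ ≈ -0.19258.
[1] lift (-2,2): star map gives -2.38516; window check -1.1 ≤ -2.38516 < -0.7 is false → out
[2] lift (-1,1): star map gives -1.19258; window check -1.1 ≤ -1.19258 < -0.7 is false → out
[3] lift (14,-14): star map gives 16.69615; window check -1.1 ≤ 16.69615 < -0.7 is false → out
[4] lift (-4,6): star map gives -5.15549; window check -1.1 ≤ -5.15549 < -0.7 is false → out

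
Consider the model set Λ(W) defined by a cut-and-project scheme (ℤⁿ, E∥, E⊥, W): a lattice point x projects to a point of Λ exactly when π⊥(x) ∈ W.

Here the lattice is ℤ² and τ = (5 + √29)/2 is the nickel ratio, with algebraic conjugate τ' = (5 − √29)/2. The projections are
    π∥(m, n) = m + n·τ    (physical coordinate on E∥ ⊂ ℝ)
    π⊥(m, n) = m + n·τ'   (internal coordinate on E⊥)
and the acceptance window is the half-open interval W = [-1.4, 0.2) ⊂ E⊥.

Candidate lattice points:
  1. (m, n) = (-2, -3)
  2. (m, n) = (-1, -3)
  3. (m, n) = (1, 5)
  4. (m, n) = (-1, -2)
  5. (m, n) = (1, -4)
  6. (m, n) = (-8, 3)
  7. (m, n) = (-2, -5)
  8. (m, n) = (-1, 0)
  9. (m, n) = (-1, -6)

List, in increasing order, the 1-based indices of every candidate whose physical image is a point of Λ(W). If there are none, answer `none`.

τ' = (5−√29)/2 ≈ -0.192582.
#1 (-2,-3): internal coord -2 + (-3)·τ' = -1.422253; -1.422253 ∉ [-1.4, 0.2) → out
#2 (-1,-3): internal coord -1 + (-3)·τ' = -0.422253; -0.422253 ∈ [-1.4, 0.2) → IN Λ
#3 (1,5): internal coord 1 + (5)·τ' = +0.037088; +0.037088 ∈ [-1.4, 0.2) → IN Λ
#4 (-1,-2): internal coord -1 + (-2)·τ' = -0.614835; -0.614835 ∈ [-1.4, 0.2) → IN Λ
#5 (1,-4): internal coord 1 + (-4)·τ' = +1.770330; +1.770330 ∉ [-1.4, 0.2) → out
#6 (-8,3): internal coord -8 + (3)·τ' = -8.577747; -8.577747 ∉ [-1.4, 0.2) → out
#7 (-2,-5): internal coord -2 + (-5)·τ' = -1.037088; -1.037088 ∈ [-1.4, 0.2) → IN Λ
#8 (-1,0): internal coord -1 + (0)·τ' = -1.000000; -1.000000 ∈ [-1.4, 0.2) → IN Λ
#9 (-1,-6): internal coord -1 + (-6)·τ' = +0.155494; +0.155494 ∈ [-1.4, 0.2) → IN Λ

2, 3, 4, 7, 8, 9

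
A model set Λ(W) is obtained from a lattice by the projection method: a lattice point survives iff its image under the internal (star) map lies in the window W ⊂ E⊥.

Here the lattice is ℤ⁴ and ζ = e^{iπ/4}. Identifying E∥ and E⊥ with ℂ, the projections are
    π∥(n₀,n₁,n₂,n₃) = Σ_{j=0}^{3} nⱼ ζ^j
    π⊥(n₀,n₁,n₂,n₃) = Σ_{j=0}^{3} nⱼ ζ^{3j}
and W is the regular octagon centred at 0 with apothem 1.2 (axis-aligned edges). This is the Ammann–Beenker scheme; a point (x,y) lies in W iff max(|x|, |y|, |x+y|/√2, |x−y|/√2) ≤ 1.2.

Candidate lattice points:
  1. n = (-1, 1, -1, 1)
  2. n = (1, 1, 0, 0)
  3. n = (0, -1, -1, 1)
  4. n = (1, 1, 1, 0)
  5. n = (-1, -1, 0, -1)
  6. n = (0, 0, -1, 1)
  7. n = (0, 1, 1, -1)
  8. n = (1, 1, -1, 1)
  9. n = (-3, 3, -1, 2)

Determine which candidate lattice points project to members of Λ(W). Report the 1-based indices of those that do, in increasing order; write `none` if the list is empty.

π⊥(n) = n₀ + n₁ζ³ + n₂ζ⁶ + n₃ζ⁹ where ζ = e^{iπ/4}.
#1 (-1, 1, -1, 1): internal (-1.000000, 2.414214); octagon support 2.414214 vs apothem 1.2 → ∉ W
#2 (1, 1, 0, 0): internal (0.292893, 0.707107); octagon support 0.707107 vs apothem 1.2 → ∈ W
#3 (0, -1, -1, 1): internal (1.414214, 1.000000); octagon support 1.707107 vs apothem 1.2 → ∉ W
#4 (1, 1, 1, 0): internal (0.292893, -0.292893); octagon support 0.414214 vs apothem 1.2 → ∈ W
#5 (-1, -1, 0, -1): internal (-1.000000, -1.414214); octagon support 1.707107 vs apothem 1.2 → ∉ W
#6 (0, 0, -1, 1): internal (0.707107, 1.707107); octagon support 1.707107 vs apothem 1.2 → ∉ W
#7 (0, 1, 1, -1): internal (-1.414214, -1.000000); octagon support 1.707107 vs apothem 1.2 → ∉ W
#8 (1, 1, -1, 1): internal (1.000000, 2.414214); octagon support 2.414214 vs apothem 1.2 → ∉ W
#9 (-3, 3, -1, 2): internal (-3.707107, 4.535534); octagon support 5.828427 vs apothem 1.2 → ∉ W

2, 4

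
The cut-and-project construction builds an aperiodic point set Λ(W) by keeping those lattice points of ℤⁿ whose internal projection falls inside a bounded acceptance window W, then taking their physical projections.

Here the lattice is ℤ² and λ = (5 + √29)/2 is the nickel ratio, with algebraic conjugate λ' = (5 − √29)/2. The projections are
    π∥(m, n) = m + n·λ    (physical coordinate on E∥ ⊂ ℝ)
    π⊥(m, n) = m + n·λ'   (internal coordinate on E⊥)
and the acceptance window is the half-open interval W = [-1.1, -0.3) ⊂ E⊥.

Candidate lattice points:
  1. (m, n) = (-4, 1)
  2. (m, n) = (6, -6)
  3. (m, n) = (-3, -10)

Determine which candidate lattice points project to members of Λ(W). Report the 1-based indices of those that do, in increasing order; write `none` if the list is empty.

λ' = (5−√29)/2 ≈ -0.19258.
[1] lift (-4,1): star map gives -4.19258; window check -1.1 ≤ -4.19258 < -0.3 is false → out
[2] lift (6,-6): star map gives 7.15549; window check -1.1 ≤ 7.15549 < -0.3 is false → out
[3] lift (-3,-10): star map gives -1.07418; window check -1.1 ≤ -1.07418 < -0.3 is true → IN Λ

3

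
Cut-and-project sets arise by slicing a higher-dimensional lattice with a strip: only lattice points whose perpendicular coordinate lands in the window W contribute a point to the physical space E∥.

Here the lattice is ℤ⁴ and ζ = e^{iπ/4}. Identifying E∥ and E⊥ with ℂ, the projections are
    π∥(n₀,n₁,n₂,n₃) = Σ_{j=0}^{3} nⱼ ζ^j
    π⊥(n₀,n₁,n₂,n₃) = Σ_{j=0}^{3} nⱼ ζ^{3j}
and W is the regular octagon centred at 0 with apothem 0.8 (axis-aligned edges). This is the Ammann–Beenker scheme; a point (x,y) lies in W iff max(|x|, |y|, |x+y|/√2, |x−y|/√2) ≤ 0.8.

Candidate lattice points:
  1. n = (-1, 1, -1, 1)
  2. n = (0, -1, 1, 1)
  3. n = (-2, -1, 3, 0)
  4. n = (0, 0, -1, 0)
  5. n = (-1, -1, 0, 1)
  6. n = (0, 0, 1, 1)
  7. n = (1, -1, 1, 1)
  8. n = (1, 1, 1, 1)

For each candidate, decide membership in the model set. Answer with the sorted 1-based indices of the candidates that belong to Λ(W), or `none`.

Internal map: ζ^{3j} for j=0..3 gives (1,0), (−√2/2,√2/2), (0,−1), (√2/2,√2/2).
#1 (-1, 1, -1, 1): internal (-1.00000, 2.41421); octagon support 2.41421 vs apothem 0.8 → ∉ W
#2 (0, -1, 1, 1): internal (1.41421, -1.00000); octagon support 1.70711 vs apothem 0.8 → ∉ W
#3 (-2, -1, 3, 0): internal (-1.29289, -3.70711); octagon support 3.70711 vs apothem 0.8 → ∉ W
#4 (0, 0, -1, 0): internal (0.00000, 1.00000); octagon support 1.00000 vs apothem 0.8 → ∉ W
#5 (-1, -1, 0, 1): internal (0.41421, 0.00000); octagon support 0.41421 vs apothem 0.8 → ∈ W
#6 (0, 0, 1, 1): internal (0.70711, -0.29289); octagon support 0.70711 vs apothem 0.8 → ∈ W
#7 (1, -1, 1, 1): internal (2.41421, -1.00000); octagon support 2.41421 vs apothem 0.8 → ∉ W
#8 (1, 1, 1, 1): internal (1.00000, 0.41421); octagon support 1.00000 vs apothem 0.8 → ∉ W

5, 6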